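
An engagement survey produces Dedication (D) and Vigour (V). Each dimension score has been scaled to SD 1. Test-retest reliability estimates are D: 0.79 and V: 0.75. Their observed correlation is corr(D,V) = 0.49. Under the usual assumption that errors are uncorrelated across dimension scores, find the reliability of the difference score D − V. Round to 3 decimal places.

Var(D−V) = 1 + 1 − 2·0.49 = 2 − 0.98 = 1.02.
Because errors are independent across components, Cov(Tᵢ,Tⱼ) = Cov(Xᵢ,Xⱼ); the off-diagonal part of the true-score variance is the same as above.
True-score variance = [0.79 + 0.75] − 0.98 = 1.54 − 0.98 = 0.56.
Reliability = 0.56 / 1.02 = 0.549.

0.549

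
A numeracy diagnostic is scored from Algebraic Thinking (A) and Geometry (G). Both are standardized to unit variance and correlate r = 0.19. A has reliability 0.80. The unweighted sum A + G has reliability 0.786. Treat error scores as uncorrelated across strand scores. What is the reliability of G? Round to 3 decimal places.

Var(A+G) = 2 + 2·0.19 = 2.380.
True-score variance = ρ_A + ρ_G + 2·0.19, so 0.786 = (0.80 + ρ_G + 0.38) / 2.380.
ρ_G = 0.786·2.380 − 0.80 − 0.38 = 0.691.

0.691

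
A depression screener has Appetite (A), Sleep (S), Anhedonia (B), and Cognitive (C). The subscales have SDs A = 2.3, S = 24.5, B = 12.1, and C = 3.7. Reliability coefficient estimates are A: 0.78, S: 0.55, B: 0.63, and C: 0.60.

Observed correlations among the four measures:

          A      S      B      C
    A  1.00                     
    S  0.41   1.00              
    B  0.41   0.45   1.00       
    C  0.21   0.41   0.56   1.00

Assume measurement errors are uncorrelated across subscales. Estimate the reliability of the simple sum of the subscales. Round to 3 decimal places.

Var(A+S+B+C) = 2.3² + 24.5² + 12.1² + 3.7² + 2·[2.3·24.5·0.41 + 2.3·12.1·0.41 + 2.3·3.7·0.21 + 24.5·12.1·0.45 + 24.5·3.7·0.41 + 12.1·3.7·0.56] = 765.64 + 463.882 = 1229.52.
With uncorrelated errors the cross-covariances are all true-score covariance, so they carry over unchanged; only the diagonal terms shrink to ρᵢσᵢ².
True-score variance = [2.3²·0.78 + 24.5²·0.55 + 12.1²·0.63 + 3.7²·0.60] + 463.882 = 434.716 + 463.882 = 898.598.
Reliability = 898.598 / 1229.52 = 0.731.

0.731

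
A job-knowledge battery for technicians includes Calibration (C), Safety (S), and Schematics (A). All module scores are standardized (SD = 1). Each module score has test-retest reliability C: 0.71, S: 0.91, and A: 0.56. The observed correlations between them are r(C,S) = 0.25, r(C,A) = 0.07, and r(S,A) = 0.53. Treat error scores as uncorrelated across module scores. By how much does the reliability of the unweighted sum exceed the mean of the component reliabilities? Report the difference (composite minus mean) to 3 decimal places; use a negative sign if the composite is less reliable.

0.099

Var(sum) = 3 + 1.7 = 4.7; true-score variance = 2.18 + 1.7 = 3.88; composite reliability = 0.8255.
Mean component reliability = 0.7267.
Difference = 0.8255 − 0.7267 = 0.099.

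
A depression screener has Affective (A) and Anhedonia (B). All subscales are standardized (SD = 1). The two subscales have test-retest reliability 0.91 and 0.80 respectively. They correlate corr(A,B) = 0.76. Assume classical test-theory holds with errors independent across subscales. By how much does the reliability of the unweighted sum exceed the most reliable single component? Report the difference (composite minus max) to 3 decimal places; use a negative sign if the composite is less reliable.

Var(sum) = 2 + 1.52 = 3.52; true-score variance = 1.71 + 1.52 = 3.23; composite reliability = 0.9176.
Max component reliability = 0.9100.
Difference = 0.9176 − 0.9100 = 0.008.

0.008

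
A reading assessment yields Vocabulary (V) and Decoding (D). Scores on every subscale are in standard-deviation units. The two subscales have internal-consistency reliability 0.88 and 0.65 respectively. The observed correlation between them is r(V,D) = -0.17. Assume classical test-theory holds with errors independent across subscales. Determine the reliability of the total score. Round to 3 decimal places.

Var(V+D) = 2 + 2·[(-0.17)] = 2 − 0.34 = 1.66.
Under uncorrelated errors the observed covariances equal the true-score covariances, so only the own-variance terms attenuate.
True-score variance = [0.88 + 0.65] − 0.34 = 1.53 − 0.34 = 1.19.
Reliability = 1.19 / 1.66 = 0.717.

0.717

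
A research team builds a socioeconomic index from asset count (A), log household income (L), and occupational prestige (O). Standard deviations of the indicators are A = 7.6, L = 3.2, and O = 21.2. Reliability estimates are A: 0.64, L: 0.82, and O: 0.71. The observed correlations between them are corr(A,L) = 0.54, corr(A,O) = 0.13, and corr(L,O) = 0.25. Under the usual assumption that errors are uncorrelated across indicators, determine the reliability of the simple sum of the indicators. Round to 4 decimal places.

0.7531

Var(A+L+O) = 7.6² + 3.2² + 21.2² + 2·[7.6·3.2·0.54 + 7.6·21.2·0.13 + 3.2·21.2·0.25] = 517.44 + 102.077 = 619.517.
With uncorrelated errors the cross-covariances are all true-score covariance, so they carry over unchanged; only the diagonal terms shrink to ρᵢσᵢ².
True-score variance = [7.6²·0.64 + 3.2²·0.82 + 21.2²·0.71] + 102.077 = 364.466 + 102.077 = 466.542.
Reliability = 466.542 / 619.517 = 0.7531.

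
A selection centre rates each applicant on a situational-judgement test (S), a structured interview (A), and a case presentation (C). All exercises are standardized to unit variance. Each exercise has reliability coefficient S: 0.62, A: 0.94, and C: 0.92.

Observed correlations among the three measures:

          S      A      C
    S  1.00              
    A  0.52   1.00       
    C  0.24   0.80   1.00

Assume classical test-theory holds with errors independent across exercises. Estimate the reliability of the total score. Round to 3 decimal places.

0.915

Var(S+A+C) = 3 + 2·[0.52 + 0.24 + 0.80] = 3 + 3.12 = 6.12.
Because errors are independent across components, Cov(Tᵢ,Tⱼ) = Cov(Xᵢ,Xⱼ); the off-diagonal part of the true-score variance is the same as above.
True-score variance = [0.62 + 0.94 + 0.92] + 3.12 = 2.48 + 3.12 = 5.6.
Reliability = 5.6 / 6.12 = 0.915.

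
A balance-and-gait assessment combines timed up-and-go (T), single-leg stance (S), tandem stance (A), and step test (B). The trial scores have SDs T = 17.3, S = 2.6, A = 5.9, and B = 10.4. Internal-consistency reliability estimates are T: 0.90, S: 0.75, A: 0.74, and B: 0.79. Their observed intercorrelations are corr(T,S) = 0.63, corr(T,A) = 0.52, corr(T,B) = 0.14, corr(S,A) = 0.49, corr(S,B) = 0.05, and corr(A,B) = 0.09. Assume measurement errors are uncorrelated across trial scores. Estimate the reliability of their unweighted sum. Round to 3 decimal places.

0.908

Var(T+S+A+B) = 17.3² + 2.6² + 5.9² + 10.4² + 2·[17.3·2.6·0.63 + 17.3·5.9·0.52 + 17.3·10.4·0.14 + 2.6·5.9·0.49 + 2.6·10.4·0.05 + 5.9·10.4·0.09] = 449.02 + 241.987 = 691.007.
With uncorrelated errors the cross-covariances are all true-score covariance, so they carry over unchanged; only the diagonal terms shrink to ρᵢσᵢ².
True-score variance = [17.3²·0.90 + 2.6²·0.75 + 5.9²·0.74 + 10.4²·0.79] + 241.987 = 385.637 + 241.987 = 627.624.
Reliability = 627.624 / 691.007 = 0.908.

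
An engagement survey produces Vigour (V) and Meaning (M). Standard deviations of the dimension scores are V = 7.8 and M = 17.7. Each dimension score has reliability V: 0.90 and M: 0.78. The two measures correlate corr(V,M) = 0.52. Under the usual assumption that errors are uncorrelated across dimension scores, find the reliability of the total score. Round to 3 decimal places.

Var(V+M) = 7.8² + 17.7² + 2·[7.8·17.7·0.52] = 374.13 + 143.582 = 517.712.
With uncorrelated errors the cross-covariances are all true-score covariance, so they carry over unchanged; only the diagonal terms shrink to ρᵢσᵢ².
True-score variance = [7.8²·0.90 + 17.7²·0.78] + 143.582 = 299.122 + 143.582 = 442.705.
Reliability = 442.705 / 517.712 = 0.855.

0.855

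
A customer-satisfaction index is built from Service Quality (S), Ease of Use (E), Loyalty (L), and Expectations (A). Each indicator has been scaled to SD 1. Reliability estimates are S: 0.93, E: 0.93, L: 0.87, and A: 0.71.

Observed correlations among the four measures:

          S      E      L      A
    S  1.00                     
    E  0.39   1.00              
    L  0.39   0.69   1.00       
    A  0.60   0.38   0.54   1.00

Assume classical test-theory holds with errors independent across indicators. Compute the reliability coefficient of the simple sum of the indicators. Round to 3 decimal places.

Var(S+E+L+A) = 4 + 2·[0.39 + 0.39 + 0.60 + 0.69 + 0.38 + 0.54] = 4 + 5.98 = 9.98.
Under uncorrelated errors the observed covariances equal the true-score covariances, so only the own-variance terms attenuate.
True-score variance = [0.93 + 0.93 + 0.87 + 0.71] + 5.98 = 3.44 + 5.98 = 9.42.
Reliability = 9.42 / 9.98 = 0.944.

0.944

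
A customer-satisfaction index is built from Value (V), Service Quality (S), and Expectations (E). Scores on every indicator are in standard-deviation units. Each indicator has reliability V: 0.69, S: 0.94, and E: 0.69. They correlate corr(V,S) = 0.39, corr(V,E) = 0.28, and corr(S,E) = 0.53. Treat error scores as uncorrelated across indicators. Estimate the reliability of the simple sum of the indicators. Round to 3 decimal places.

Var(V+S+E) = 3 + 2·[0.39 + 0.28 + 0.53] = 3 + 2.4 = 5.4.
With uncorrelated errors the cross-covariances are all true-score covariance, so they carry over unchanged; only the diagonal terms shrink to ρᵢσᵢ².
True-score variance = [0.69 + 0.94 + 0.69] + 2.4 = 2.32 + 2.4 = 4.72.
Reliability = 4.72 / 5.4 = 0.874.

0.874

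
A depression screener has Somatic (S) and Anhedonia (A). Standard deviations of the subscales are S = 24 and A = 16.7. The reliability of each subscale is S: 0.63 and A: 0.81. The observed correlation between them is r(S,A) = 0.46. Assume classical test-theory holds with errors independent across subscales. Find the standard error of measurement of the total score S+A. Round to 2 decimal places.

Var(total) = 854.89 + 368.736 = 1223.63.
True-score variance = 588.781 + 368.736 = 957.517, so reliability = 0.7825.
Error variance = 1223.63 − 957.517 = 266.109; SEM = √266.109 = 16.31.

16.31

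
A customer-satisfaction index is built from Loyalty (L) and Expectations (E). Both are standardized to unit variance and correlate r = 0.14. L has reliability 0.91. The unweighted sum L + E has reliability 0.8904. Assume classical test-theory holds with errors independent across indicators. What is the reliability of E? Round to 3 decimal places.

Var(L+E) = 2 + 2·0.14 = 2.280.
True-score variance = ρ_L + ρ_E + 2·0.14, so 0.8904 = (0.91 + ρ_E + 0.28) / 2.280.
ρ_E = 0.8904·2.280 − 0.91 − 0.28 = 0.840.

0.840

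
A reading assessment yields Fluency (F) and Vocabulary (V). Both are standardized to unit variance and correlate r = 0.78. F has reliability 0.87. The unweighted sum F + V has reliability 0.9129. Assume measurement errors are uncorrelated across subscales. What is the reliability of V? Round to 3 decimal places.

0.820

Var(F+V) = 2 + 2·0.78 = 3.560.
True-score variance = ρ_F + ρ_V + 2·0.78, so 0.9129 = (0.87 + ρ_V + 1.56) / 3.560.
ρ_V = 0.9129·3.560 − 0.87 − 1.56 = 0.820.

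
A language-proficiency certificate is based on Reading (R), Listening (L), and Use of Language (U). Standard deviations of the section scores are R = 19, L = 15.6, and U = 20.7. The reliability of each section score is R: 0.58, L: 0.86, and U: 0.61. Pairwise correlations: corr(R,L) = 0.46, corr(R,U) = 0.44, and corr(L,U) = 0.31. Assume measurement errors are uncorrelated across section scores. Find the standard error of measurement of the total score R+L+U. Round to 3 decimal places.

Var(total) = 1032.85 + 819.002 = 1851.85.
True-score variance = 680.048 + 819.002 = 1499.05, so reliability = 0.8095.
Error variance = 1851.85 − 1499.05 = 352.802; SEM = √352.802 = 18.783.

18.783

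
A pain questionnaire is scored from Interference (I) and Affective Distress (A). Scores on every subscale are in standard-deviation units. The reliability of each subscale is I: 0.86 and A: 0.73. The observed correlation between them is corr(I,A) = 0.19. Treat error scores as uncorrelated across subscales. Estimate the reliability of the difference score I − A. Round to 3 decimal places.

0.747

Var(I−A) = 1 + 1 − 2·0.19 = 2 − 0.38 = 1.62.
With uncorrelated errors the cross-covariances are all true-score covariance, so they carry over unchanged; only the diagonal terms shrink to ρᵢσᵢ².
True-score variance = [0.86 + 0.73] − 0.38 = 1.59 − 0.38 = 1.21.
Reliability = 1.21 / 1.62 = 0.747.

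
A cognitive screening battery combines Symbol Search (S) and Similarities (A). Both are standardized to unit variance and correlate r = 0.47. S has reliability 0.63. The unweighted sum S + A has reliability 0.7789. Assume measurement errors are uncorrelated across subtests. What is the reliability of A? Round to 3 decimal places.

0.720

Var(S+A) = 2 + 2·0.47 = 2.940.
True-score variance = ρ_S + ρ_A + 2·0.47, so 0.7789 = (0.63 + ρ_A + 0.94) / 2.940.
ρ_A = 0.7789·2.940 − 0.63 − 0.94 = 0.720.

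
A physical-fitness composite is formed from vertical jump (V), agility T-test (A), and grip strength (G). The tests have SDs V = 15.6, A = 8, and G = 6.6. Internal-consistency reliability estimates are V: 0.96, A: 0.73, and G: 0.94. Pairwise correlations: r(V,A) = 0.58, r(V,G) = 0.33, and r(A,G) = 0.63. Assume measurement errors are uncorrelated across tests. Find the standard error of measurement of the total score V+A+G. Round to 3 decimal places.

5.443

Var(total) = 350.92 + 279.25 = 630.17.
True-score variance = 321.292 + 279.25 = 600.542, so reliability = 0.9530.
Error variance = 630.17 − 600.542 = 29.628; SEM = √29.628 = 5.443.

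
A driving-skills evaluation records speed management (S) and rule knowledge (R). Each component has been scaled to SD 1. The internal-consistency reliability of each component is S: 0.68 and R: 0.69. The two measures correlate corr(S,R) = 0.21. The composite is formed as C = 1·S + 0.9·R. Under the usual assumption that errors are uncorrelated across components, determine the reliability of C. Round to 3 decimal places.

Var(C) = 1 + 0.9² + 2·[0.9·0.21] = 1.81 + 0.378 = 2.188.
Because errors are independent across components, Cov(Tᵢ,Tⱼ) = Cov(Xᵢ,Xⱼ); the off-diagonal part of the true-score variance is the same as above.
True-score variance = [0.68 + 0.9²·0.69] + 0.378 = 1.2389 + 0.378 = 1.6169.
Reliability = 1.6169 / 2.188 = 0.739.

0.739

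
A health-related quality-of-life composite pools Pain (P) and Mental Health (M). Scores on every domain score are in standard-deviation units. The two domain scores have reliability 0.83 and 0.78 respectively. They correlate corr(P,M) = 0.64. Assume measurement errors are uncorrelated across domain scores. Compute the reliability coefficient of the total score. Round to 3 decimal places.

0.881

Var(P+M) = 2 + 2·[0.64] = 2 + 1.28 = 3.28.
Because errors are independent across components, Cov(Tᵢ,Tⱼ) = Cov(Xᵢ,Xⱼ); the off-diagonal part of the true-score variance is the same as above.
True-score variance = [0.83 + 0.78] + 1.28 = 1.61 + 1.28 = 2.89.
Reliability = 2.89 / 3.28 = 0.881.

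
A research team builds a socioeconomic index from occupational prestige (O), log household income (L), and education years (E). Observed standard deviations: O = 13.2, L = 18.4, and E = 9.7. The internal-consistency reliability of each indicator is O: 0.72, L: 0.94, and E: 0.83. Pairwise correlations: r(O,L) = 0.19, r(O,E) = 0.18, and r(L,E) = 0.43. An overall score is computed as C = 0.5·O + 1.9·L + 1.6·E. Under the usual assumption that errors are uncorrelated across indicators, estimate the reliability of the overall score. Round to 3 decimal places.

0.940

Var(C) = 0.5²·13.2² + 1.9²·18.4² + 1.6²·9.7² + 2·[0.95·13.2·18.4·0.19 + 0.8·13.2·9.7·0.18 + 3.04·18.4·9.7·0.43] = 1506.63 + 591.173 = 2097.81.
Because errors are independent across components, Cov(Tᵢ,Tⱼ) = Cov(Xᵢ,Xⱼ); the off-diagonal part of the true-score variance is the same as above.
True-score variance = [0.5²·13.2²·0.72 + 1.9²·18.4²·0.94 + 1.6²·9.7²·0.83] + 591.173 = 1380.16 + 591.173 = 1971.33.
Reliability = 1971.33 / 2097.81 = 0.940.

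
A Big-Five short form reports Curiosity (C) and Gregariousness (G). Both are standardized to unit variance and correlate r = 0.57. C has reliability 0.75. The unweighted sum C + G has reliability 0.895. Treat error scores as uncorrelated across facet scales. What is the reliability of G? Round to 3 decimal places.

0.920

Var(C+G) = 2 + 2·0.57 = 3.140.
True-score variance = ρ_C + ρ_G + 2·0.57, so 0.895 = (0.75 + ρ_G + 1.14) / 3.140.
ρ_G = 0.895·3.140 − 0.75 − 1.14 = 0.920.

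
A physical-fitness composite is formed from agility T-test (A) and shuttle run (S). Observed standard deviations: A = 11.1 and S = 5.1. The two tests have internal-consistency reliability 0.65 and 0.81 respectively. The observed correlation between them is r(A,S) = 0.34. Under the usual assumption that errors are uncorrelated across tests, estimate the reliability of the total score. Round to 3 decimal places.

Var(A+S) = 11.1² + 5.1² + 2·[11.1·5.1·0.34] = 149.22 + 38.4948 = 187.715.
Because errors are independent across components, Cov(Tᵢ,Tⱼ) = Cov(Xᵢ,Xⱼ); the off-diagonal part of the true-score variance is the same as above.
True-score variance = [11.1²·0.65 + 5.1²·0.81] + 38.4948 = 101.155 + 38.4948 = 139.649.
Reliability = 139.649 / 187.715 = 0.744.

0.744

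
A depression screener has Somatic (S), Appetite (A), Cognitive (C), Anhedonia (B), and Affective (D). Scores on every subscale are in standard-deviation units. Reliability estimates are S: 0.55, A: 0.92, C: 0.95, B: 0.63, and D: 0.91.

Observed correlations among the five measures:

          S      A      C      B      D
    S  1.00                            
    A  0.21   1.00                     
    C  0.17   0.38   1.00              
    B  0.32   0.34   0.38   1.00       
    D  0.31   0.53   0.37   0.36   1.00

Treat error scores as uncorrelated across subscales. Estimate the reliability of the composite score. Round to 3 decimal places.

0.911

Var(S+A+C+B+D) = 5 + 2·[0.21 + 0.17 + 0.32 + 0.31 + 0.38 + 0.34 + 0.53 + 0.38 + 0.37 + 0.36] = 5 + 6.74 = 11.74.
With uncorrelated errors the cross-covariances are all true-score covariance, so they carry over unchanged; only the diagonal terms shrink to ρᵢσᵢ².
True-score variance = [0.55 + 0.92 + 0.95 + 0.63 + 0.91] + 6.74 = 3.96 + 6.74 = 10.7.
Reliability = 10.7 / 11.74 = 0.911.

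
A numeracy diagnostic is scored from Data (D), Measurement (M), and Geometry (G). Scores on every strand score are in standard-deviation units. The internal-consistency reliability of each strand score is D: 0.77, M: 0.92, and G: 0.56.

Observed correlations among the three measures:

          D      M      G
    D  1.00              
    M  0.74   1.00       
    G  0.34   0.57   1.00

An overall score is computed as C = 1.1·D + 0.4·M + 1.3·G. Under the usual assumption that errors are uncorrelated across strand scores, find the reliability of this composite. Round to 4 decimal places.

Var(C) = 1.1² + 0.4² + 1.3² + 2·[0.44·0.74 + 1.43·0.34 + 0.52·0.57] = 3.06 + 2.2164 = 5.2764.
With uncorrelated errors the cross-covariances are all true-score covariance, so they carry over unchanged; only the diagonal terms shrink to ρᵢσᵢ².
True-score variance = [1.1²·0.77 + 0.4²·0.92 + 1.3²·0.56] + 2.2164 = 2.0253 + 2.2164 = 4.2417.
Reliability = 4.2417 / 5.2764 = 0.8039.

0.8039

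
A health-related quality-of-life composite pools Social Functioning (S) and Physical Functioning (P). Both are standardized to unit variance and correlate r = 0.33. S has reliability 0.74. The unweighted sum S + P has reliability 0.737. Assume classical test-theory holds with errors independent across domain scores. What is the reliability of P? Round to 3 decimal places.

Var(S+P) = 2 + 2·0.33 = 2.660.
True-score variance = ρ_S + ρ_P + 2·0.33, so 0.737 = (0.74 + ρ_P + 0.66) / 2.660.
ρ_P = 0.737·2.660 − 0.74 − 0.66 = 0.560.

0.560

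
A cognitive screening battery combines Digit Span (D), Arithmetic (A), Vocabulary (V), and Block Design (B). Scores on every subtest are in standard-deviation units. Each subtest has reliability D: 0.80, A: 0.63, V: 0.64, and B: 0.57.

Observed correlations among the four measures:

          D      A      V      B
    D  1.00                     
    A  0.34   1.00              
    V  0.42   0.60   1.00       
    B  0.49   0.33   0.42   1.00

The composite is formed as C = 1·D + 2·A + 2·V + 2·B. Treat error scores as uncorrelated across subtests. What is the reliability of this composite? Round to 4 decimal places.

Var(C) = 1 + 2² + 2² + 2² + 2·[2·0.34 + 2·0.42 + 2·0.49 + 4·0.60 + 4·0.33 + 4·0.42] = 13 + 15.8 = 28.8.
Because errors are independent across components, Cov(Tᵢ,Tⱼ) = Cov(Xᵢ,Xⱼ); the off-diagonal part of the true-score variance is the same as above.
True-score variance = [0.80 + 2²·0.63 + 2²·0.64 + 2²·0.57] + 15.8 = 8.16 + 15.8 = 23.96.
Reliability = 23.96 / 28.8 = 0.8319.

0.8319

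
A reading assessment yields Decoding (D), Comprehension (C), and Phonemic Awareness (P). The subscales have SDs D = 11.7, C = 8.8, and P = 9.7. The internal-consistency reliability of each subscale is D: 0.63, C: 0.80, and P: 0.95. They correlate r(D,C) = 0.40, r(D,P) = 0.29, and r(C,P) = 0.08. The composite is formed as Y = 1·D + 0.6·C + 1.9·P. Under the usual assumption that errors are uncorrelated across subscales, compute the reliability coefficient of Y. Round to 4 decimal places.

Var(Y) = 11.7² + 0.6²·8.8² + 1.9²·9.7² + 2·[0.6·11.7·8.8·0.40 + 1.9·11.7·9.7·0.29 + 1.14·8.8·9.7·0.08] = 504.433 + 190.056 = 694.49.
Under uncorrelated errors the observed covariances equal the true-score covariances, so only the own-variance terms attenuate.
True-score variance = [11.7²·0.63 + 0.6²·8.8²·0.80 + 1.9²·9.7²·0.95] + 190.056 = 431.225 + 190.056 = 621.282.
Reliability = 621.282 / 694.49 = 0.8946.

0.8946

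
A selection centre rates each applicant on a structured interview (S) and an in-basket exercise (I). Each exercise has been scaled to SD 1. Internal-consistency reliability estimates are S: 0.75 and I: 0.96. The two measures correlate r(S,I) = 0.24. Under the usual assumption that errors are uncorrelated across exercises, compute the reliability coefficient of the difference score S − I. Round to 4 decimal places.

Var(S−I) = 1 + 1 − 2·0.24 = 2 − 0.48 = 1.52.
With uncorrelated errors the cross-covariances are all true-score covariance, so they carry over unchanged; only the diagonal terms shrink to ρᵢσᵢ².
True-score variance = [0.75 + 0.96] − 0.48 = 1.71 − 0.48 = 1.23.
Reliability = 1.23 / 1.52 = 0.8092.

0.8092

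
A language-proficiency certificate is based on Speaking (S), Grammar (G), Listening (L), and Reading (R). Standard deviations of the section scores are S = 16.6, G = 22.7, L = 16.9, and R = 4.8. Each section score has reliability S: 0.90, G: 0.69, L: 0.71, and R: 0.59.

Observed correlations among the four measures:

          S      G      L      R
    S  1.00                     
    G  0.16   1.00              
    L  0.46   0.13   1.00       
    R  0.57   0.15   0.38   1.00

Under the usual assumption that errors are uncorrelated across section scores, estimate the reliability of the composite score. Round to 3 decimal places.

Var(S+G+L+R) = 16.6² + 22.7² + 16.9² + 4.8² + 2·[16.6·22.7·0.16 + 16.6·16.9·0.46 + 16.6·4.8·0.57 + 22.7·16.9·0.13 + 22.7·4.8·0.15 + 16.9·4.8·0.38] = 1099.5 + 663.597 = 1763.1.
Under uncorrelated errors the observed covariances equal the true-score covariances, so only the own-variance terms attenuate.
True-score variance = [16.6²·0.90 + 22.7²·0.69 + 16.9²·0.71 + 4.8²·0.59] + 663.597 = 819.931 + 663.597 = 1483.53.
Reliability = 1483.53 / 1763.1 = 0.841.

0.841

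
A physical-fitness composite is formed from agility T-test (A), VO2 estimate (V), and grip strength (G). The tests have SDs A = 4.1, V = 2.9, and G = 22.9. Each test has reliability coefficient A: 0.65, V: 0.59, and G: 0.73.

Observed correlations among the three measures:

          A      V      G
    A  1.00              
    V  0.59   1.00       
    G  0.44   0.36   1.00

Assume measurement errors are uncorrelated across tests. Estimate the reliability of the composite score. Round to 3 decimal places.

0.783

Var(A+V+G) = 4.1² + 2.9² + 22.9² + 2·[4.1·2.9·0.59 + 4.1·22.9·0.44 + 2.9·22.9·0.36] = 549.63 + 144.469 = 694.099.
Because errors are independent across components, Cov(Tᵢ,Tⱼ) = Cov(Xᵢ,Xⱼ); the off-diagonal part of the true-score variance is the same as above.
True-score variance = [4.1²·0.65 + 2.9²·0.59 + 22.9²·0.73] + 144.469 = 398.708 + 144.469 = 543.176.
Reliability = 543.176 / 694.099 = 0.783.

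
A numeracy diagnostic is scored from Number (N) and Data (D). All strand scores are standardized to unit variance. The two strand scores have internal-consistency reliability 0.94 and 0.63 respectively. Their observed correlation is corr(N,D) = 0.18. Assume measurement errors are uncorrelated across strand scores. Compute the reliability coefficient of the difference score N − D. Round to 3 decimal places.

Var(N−D) = 1 + 1 − 2·0.18 = 2 − 0.36 = 1.64.
Because errors are independent across components, Cov(Tᵢ,Tⱼ) = Cov(Xᵢ,Xⱼ); the off-diagonal part of the true-score variance is the same as above.
True-score variance = [0.94 + 0.63] − 0.36 = 1.57 − 0.36 = 1.21.
Reliability = 1.21 / 1.64 = 0.738.

0.738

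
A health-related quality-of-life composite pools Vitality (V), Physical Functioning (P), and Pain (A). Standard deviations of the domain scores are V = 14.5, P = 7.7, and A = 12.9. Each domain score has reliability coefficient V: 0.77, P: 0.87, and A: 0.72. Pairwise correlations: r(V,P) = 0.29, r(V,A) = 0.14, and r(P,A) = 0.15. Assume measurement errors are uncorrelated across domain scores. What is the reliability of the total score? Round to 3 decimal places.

0.824

Var(V+P+A) = 14.5² + 7.7² + 12.9² + 2·[14.5·7.7·0.29 + 14.5·12.9·0.14 + 7.7·12.9·0.15] = 435.95 + 146.93 = 582.88.
Under uncorrelated errors the observed covariances equal the true-score covariances, so only the own-variance terms attenuate.
True-score variance = [14.5²·0.77 + 7.7²·0.87 + 12.9²·0.72] + 146.93 = 333.29 + 146.93 = 480.22.
Reliability = 480.22 / 582.88 = 0.824.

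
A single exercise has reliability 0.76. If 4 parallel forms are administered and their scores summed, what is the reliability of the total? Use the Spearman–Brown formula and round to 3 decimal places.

ρ_k = kρ / (1 + (k−1)ρ) = 4·0.76 / (1 + 3·0.76) = 3.040 / 3.280 = 0.927.

0.927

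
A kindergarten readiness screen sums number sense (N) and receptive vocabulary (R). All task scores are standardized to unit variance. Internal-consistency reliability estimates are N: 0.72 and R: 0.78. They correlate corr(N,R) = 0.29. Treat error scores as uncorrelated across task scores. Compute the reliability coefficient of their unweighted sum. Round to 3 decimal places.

Var(N+R) = 2 + 2·[0.29] = 2 + 0.58 = 2.58.
With uncorrelated errors the cross-covariances are all true-score covariance, so they carry over unchanged; only the diagonal terms shrink to ρᵢσᵢ².
True-score variance = [0.72 + 0.78] + 0.58 = 1.5 + 0.58 = 2.08.
Reliability = 2.08 / 2.58 = 0.806.

0.806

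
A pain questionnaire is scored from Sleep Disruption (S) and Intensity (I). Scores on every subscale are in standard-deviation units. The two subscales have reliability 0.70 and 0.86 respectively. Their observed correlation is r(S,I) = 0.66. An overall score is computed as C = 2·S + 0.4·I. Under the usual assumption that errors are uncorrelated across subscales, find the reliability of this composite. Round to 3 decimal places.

0.766

Var(C) = 2² + 0.4² + 2·[0.8·0.66] = 4.16 + 1.056 = 5.216.
With uncorrelated errors the cross-covariances are all true-score covariance, so they carry over unchanged; only the diagonal terms shrink to ρᵢσᵢ².
True-score variance = [2²·0.70 + 0.4²·0.86] + 1.056 = 2.9376 + 1.056 = 3.9936.
Reliability = 3.9936 / 5.216 = 0.766.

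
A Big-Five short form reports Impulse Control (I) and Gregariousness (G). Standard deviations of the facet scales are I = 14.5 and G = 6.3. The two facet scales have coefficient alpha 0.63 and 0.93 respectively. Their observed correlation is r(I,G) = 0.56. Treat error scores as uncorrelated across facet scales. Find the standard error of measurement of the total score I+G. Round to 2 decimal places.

Var(total) = 249.94 + 102.312 = 352.252.
True-score variance = 169.369 + 102.312 = 271.681, so reliability = 0.7713.
Error variance = 352.252 − 271.681 = 80.5708; SEM = √80.5708 = 8.98.

8.98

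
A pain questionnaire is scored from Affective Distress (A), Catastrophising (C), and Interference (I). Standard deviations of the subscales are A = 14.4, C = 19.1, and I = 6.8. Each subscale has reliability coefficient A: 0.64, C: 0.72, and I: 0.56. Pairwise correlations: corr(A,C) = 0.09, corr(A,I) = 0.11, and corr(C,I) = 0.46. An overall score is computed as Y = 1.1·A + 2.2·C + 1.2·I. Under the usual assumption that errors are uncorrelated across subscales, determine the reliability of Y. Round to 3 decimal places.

Var(Y) = 1.1²·14.4² + 2.2²·19.1² + 1.2²·6.8² + 2·[2.42·14.4·19.1·0.09 + 1.32·14.4·6.8·0.11 + 2.64·19.1·6.8·0.46] = 2083.17 + 463.696 = 2546.87.
With uncorrelated errors the cross-covariances are all true-score covariance, so they carry over unchanged; only the diagonal terms shrink to ρᵢσᵢ².
True-score variance = [1.1²·14.4²·0.64 + 2.2²·19.1²·0.72 + 1.2²·6.8²·0.56] + 463.696 = 1469.16 + 463.696 = 1932.85.
Reliability = 1932.85 / 2546.87 = 0.759.

0.759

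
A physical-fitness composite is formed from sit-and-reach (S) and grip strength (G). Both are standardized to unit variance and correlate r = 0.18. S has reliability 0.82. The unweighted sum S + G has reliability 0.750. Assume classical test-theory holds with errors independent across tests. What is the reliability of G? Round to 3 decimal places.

0.590

Var(S+G) = 2 + 2·0.18 = 2.360.
True-score variance = ρ_S + ρ_G + 2·0.18, so 0.750 = (0.82 + ρ_G + 0.36) / 2.360.
ρ_G = 0.750·2.360 − 0.82 − 0.36 = 0.590.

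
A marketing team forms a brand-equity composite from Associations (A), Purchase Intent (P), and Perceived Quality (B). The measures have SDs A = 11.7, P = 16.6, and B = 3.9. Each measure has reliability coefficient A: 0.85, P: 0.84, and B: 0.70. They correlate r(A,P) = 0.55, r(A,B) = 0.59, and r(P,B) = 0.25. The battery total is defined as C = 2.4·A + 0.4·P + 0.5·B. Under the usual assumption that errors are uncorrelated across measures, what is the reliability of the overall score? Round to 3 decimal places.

Var(C) = 2.4²·11.7² + 0.4²·16.6² + 0.5²·3.9² + 2·[0.96·11.7·16.6·0.55 + 1.2·11.7·3.9·0.59 + 0.2·16.6·3.9·0.25] = 836.378 + 276.182 = 1112.56.
With uncorrelated errors the cross-covariances are all true-score covariance, so they carry over unchanged; only the diagonal terms shrink to ρᵢσᵢ².
True-score variance = [2.4²·11.7²·0.85 + 0.4²·16.6²·0.84 + 0.5²·3.9²·0.70] + 276.182 = 709.91 + 276.182 = 986.093.
Reliability = 986.093 / 1112.56 = 0.886.

0.886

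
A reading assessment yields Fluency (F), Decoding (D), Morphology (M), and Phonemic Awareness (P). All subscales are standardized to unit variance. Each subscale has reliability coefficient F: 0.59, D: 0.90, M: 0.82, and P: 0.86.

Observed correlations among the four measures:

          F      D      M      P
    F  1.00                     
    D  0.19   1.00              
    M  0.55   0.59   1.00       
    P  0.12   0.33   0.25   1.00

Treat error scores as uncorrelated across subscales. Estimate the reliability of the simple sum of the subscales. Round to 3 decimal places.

0.897

Var(F+D+M+P) = 4 + 2·[0.19 + 0.55 + 0.12 + 0.59 + 0.33 + 0.25] = 4 + 4.06 = 8.06.
Under uncorrelated errors the observed covariances equal the true-score covariances, so only the own-variance terms attenuate.
True-score variance = [0.59 + 0.90 + 0.82 + 0.86] + 4.06 = 3.17 + 4.06 = 7.23.
Reliability = 7.23 / 8.06 = 0.897.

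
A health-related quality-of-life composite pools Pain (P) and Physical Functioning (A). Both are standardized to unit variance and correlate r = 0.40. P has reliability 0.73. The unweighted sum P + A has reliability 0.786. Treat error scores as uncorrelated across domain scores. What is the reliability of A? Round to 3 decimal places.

Var(P+A) = 2 + 2·0.40 = 2.800.
True-score variance = ρ_P + ρ_A + 2·0.40, so 0.786 = (0.73 + ρ_A + 0.80) / 2.800.
ρ_A = 0.786·2.800 − 0.73 − 0.80 = 0.671.

0.671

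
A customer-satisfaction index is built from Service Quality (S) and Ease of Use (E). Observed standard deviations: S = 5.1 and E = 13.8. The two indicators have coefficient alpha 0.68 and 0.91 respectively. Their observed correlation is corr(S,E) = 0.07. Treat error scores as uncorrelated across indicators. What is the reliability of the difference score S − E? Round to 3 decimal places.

Var(S−E) = 5.1² + 13.8² − 2·5.1·13.8·0.07 = 216.45 − 9.8532 = 206.597.
With uncorrelated errors the cross-covariances are all true-score covariance, so they carry over unchanged; only the diagonal terms shrink to ρᵢσᵢ².
True-score variance = [5.1²·0.68 + 13.8²·0.91] − 9.8532 = 190.987 − 9.8532 = 181.134.
Reliability = 181.134 / 206.597 = 0.877.

0.877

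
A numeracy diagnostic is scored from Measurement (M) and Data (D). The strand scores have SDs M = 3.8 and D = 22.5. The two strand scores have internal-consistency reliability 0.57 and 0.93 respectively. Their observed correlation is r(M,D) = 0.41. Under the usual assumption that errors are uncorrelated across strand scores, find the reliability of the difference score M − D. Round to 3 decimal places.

Var(M−D) = 3.8² + 22.5² − 2·3.8·22.5·0.41 = 520.69 − 70.11 = 450.58.
Under uncorrelated errors the observed covariances equal the true-score covariances, so only the own-variance terms attenuate.
True-score variance = [3.8²·0.57 + 22.5²·0.93] − 70.11 = 479.043 − 70.11 = 408.933.
Reliability = 408.933 / 450.58 = 0.908.

0.908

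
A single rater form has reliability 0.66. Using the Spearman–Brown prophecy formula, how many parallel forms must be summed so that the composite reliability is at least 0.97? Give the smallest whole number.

k ≥ ρ*(1−ρ₁)/(ρ₁(1−ρ*)) = 0.97·0.34 / (0.66·0.03) = 16.657.
Smallest integer k = 17.

17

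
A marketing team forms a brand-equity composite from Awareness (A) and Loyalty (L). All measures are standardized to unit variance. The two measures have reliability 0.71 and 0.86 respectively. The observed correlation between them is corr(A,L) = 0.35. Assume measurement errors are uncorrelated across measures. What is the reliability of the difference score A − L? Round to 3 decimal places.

0.669

Var(A−L) = 1 + 1 − 2·0.35 = 2 − 0.7 = 1.3.
With uncorrelated errors the cross-covariances are all true-score covariance, so they carry over unchanged; only the diagonal terms shrink to ρᵢσᵢ².
True-score variance = [0.71 + 0.86] − 0.7 = 1.57 − 0.7 = 0.87.
Reliability = 0.87 / 1.3 = 0.669.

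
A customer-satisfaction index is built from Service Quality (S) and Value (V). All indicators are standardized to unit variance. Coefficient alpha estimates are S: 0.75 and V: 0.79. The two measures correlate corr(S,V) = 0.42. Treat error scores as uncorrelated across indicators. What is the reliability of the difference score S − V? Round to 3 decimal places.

Var(S−V) = 1 + 1 − 2·0.42 = 2 − 0.84 = 1.16.
Under uncorrelated errors the observed covariances equal the true-score covariances, so only the own-variance terms attenuate.
True-score variance = [0.75 + 0.79] − 0.84 = 1.54 − 0.84 = 0.7.
Reliability = 0.7 / 1.16 = 0.603.

0.603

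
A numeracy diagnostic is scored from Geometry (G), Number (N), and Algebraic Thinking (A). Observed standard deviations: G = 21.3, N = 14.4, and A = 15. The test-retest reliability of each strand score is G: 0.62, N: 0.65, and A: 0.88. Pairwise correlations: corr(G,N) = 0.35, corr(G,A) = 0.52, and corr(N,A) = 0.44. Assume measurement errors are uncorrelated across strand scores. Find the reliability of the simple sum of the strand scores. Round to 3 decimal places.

0.832

Var(G+N+A) = 21.3² + 14.4² + 15² + 2·[21.3·14.4·0.35 + 21.3·15·0.52 + 14.4·15·0.44] = 886.05 + 737.064 = 1623.11.
Because errors are independent across components, Cov(Tᵢ,Tⱼ) = Cov(Xᵢ,Xⱼ); the off-diagonal part of the true-score variance is the same as above.
True-score variance = [21.3²·0.62 + 14.4²·0.65 + 15²·0.88] + 737.064 = 614.072 + 737.064 = 1351.14.
Reliability = 1351.14 / 1623.11 = 0.832.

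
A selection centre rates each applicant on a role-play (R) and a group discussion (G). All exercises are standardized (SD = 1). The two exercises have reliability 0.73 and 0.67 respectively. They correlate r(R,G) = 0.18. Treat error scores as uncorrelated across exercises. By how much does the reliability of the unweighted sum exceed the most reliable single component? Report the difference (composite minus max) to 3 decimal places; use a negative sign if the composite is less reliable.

0.016

Var(sum) = 2 + 0.36 = 2.36; true-score variance = 1.4 + 0.36 = 1.76; composite reliability = 0.7458.
Max component reliability = 0.7300.
Difference = 0.7458 − 0.7300 = 0.016.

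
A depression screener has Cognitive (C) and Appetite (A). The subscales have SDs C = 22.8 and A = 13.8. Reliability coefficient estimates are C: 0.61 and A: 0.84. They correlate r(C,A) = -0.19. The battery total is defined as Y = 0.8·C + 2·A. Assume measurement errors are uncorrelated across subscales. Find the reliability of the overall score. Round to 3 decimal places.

0.721

Var(Y) = 0.8²·22.8² + 2²·13.8² + 2·[1.6·22.8·13.8·(-0.19)] = 1094.46 − 191.301 = 903.156.
With uncorrelated errors the cross-covariances are all true-score covariance, so they carry over unchanged; only the diagonal terms shrink to ρᵢσᵢ².
True-score variance = [0.8²·22.8²·0.61 + 2²·13.8²·0.84] − 191.301 = 842.824 − 191.301 = 651.523.
Reliability = 651.523 / 903.156 = 0.721.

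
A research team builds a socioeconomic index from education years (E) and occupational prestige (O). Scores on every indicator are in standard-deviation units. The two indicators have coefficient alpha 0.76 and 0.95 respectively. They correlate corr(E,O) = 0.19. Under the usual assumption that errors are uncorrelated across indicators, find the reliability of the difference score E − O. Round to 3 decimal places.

0.821

Var(E−O) = 1 + 1 − 2·0.19 = 2 − 0.38 = 1.62.
With uncorrelated errors the cross-covariances are all true-score covariance, so they carry over unchanged; only the diagonal terms shrink to ρᵢσᵢ².
True-score variance = [0.76 + 0.95] − 0.38 = 1.71 − 0.38 = 1.33.
Reliability = 1.33 / 1.62 = 0.821.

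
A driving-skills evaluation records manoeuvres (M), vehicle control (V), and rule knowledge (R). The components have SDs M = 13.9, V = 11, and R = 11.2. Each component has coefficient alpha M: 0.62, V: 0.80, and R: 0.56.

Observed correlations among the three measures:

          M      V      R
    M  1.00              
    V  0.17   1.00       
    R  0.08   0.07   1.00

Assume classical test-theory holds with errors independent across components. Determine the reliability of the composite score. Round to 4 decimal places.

Var(M+V+R) = 13.9² + 11² + 11.2² + 2·[13.9·11·0.17 + 13.9·11.2·0.08 + 11·11.2·0.07] = 439.65 + 94.1428 = 533.793.
Because errors are independent across components, Cov(Tᵢ,Tⱼ) = Cov(Xᵢ,Xⱼ); the off-diagonal part of the true-score variance is the same as above.
True-score variance = [13.9²·0.62 + 11²·0.80 + 11.2²·0.56] + 94.1428 = 286.837 + 94.1428 = 380.979.
Reliability = 380.979 / 533.793 = 0.7137.

0.7137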